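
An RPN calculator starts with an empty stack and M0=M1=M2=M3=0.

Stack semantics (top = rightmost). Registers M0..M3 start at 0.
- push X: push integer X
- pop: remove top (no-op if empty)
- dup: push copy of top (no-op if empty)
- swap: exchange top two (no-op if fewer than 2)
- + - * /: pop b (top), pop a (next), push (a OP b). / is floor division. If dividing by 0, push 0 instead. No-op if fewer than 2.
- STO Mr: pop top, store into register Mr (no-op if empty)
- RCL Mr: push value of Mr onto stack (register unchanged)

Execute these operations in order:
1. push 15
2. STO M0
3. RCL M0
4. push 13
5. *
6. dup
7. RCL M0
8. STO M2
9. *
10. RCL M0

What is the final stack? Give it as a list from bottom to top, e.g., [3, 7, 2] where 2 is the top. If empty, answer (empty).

After op 1 (push 15): stack=[15] mem=[0,0,0,0]
After op 2 (STO M0): stack=[empty] mem=[15,0,0,0]
After op 3 (RCL M0): stack=[15] mem=[15,0,0,0]
After op 4 (push 13): stack=[15,13] mem=[15,0,0,0]
After op 5 (*): stack=[195] mem=[15,0,0,0]
After op 6 (dup): stack=[195,195] mem=[15,0,0,0]
After op 7 (RCL M0): stack=[195,195,15] mem=[15,0,0,0]
After op 8 (STO M2): stack=[195,195] mem=[15,0,15,0]
After op 9 (*): stack=[38025] mem=[15,0,15,0]
After op 10 (RCL M0): stack=[38025,15] mem=[15,0,15,0]

Answer: [38025, 15]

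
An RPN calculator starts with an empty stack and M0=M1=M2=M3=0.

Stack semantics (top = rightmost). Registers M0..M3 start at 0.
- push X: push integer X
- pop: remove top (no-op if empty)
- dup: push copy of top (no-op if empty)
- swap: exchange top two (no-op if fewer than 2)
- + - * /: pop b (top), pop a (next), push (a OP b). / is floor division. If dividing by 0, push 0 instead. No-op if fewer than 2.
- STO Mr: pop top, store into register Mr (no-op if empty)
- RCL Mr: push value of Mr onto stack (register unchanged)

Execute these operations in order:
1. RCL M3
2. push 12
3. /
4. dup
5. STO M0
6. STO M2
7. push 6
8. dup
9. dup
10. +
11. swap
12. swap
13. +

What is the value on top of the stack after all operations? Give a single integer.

After op 1 (RCL M3): stack=[0] mem=[0,0,0,0]
After op 2 (push 12): stack=[0,12] mem=[0,0,0,0]
After op 3 (/): stack=[0] mem=[0,0,0,0]
After op 4 (dup): stack=[0,0] mem=[0,0,0,0]
After op 5 (STO M0): stack=[0] mem=[0,0,0,0]
After op 6 (STO M2): stack=[empty] mem=[0,0,0,0]
After op 7 (push 6): stack=[6] mem=[0,0,0,0]
After op 8 (dup): stack=[6,6] mem=[0,0,0,0]
After op 9 (dup): stack=[6,6,6] mem=[0,0,0,0]
After op 10 (+): stack=[6,12] mem=[0,0,0,0]
After op 11 (swap): stack=[12,6] mem=[0,0,0,0]
After op 12 (swap): stack=[6,12] mem=[0,0,0,0]
After op 13 (+): stack=[18] mem=[0,0,0,0]

Answer: 18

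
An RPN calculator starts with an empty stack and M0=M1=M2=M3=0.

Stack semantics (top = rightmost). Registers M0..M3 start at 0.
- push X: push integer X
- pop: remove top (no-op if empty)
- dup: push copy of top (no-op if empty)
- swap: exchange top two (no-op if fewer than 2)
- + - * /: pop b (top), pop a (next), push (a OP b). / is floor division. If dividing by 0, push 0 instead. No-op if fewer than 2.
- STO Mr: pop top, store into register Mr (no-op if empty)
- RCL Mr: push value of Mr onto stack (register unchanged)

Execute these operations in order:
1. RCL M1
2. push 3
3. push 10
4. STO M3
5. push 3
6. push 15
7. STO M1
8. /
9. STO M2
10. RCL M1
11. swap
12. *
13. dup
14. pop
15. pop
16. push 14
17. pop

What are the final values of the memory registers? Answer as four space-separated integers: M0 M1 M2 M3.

Answer: 0 15 1 10

Derivation:
After op 1 (RCL M1): stack=[0] mem=[0,0,0,0]
After op 2 (push 3): stack=[0,3] mem=[0,0,0,0]
After op 3 (push 10): stack=[0,3,10] mem=[0,0,0,0]
After op 4 (STO M3): stack=[0,3] mem=[0,0,0,10]
After op 5 (push 3): stack=[0,3,3] mem=[0,0,0,10]
After op 6 (push 15): stack=[0,3,3,15] mem=[0,0,0,10]
After op 7 (STO M1): stack=[0,3,3] mem=[0,15,0,10]
After op 8 (/): stack=[0,1] mem=[0,15,0,10]
After op 9 (STO M2): stack=[0] mem=[0,15,1,10]
After op 10 (RCL M1): stack=[0,15] mem=[0,15,1,10]
After op 11 (swap): stack=[15,0] mem=[0,15,1,10]
After op 12 (*): stack=[0] mem=[0,15,1,10]
After op 13 (dup): stack=[0,0] mem=[0,15,1,10]
After op 14 (pop): stack=[0] mem=[0,15,1,10]
After op 15 (pop): stack=[empty] mem=[0,15,1,10]
After op 16 (push 14): stack=[14] mem=[0,15,1,10]
After op 17 (pop): stack=[empty] mem=[0,15,1,10]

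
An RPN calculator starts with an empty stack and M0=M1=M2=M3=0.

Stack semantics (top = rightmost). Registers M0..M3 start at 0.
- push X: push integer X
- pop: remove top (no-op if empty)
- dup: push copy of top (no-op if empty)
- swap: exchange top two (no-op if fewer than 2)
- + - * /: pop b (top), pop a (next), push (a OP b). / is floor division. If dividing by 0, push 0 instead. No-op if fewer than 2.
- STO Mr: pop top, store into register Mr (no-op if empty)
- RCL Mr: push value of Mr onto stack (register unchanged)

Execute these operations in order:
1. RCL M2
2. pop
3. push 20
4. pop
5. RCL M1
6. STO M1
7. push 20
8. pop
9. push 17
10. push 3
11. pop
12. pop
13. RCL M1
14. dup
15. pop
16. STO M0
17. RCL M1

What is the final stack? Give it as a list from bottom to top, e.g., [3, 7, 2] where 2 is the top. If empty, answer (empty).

After op 1 (RCL M2): stack=[0] mem=[0,0,0,0]
After op 2 (pop): stack=[empty] mem=[0,0,0,0]
After op 3 (push 20): stack=[20] mem=[0,0,0,0]
After op 4 (pop): stack=[empty] mem=[0,0,0,0]
After op 5 (RCL M1): stack=[0] mem=[0,0,0,0]
After op 6 (STO M1): stack=[empty] mem=[0,0,0,0]
After op 7 (push 20): stack=[20] mem=[0,0,0,0]
After op 8 (pop): stack=[empty] mem=[0,0,0,0]
After op 9 (push 17): stack=[17] mem=[0,0,0,0]
After op 10 (push 3): stack=[17,3] mem=[0,0,0,0]
After op 11 (pop): stack=[17] mem=[0,0,0,0]
After op 12 (pop): stack=[empty] mem=[0,0,0,0]
After op 13 (RCL M1): stack=[0] mem=[0,0,0,0]
After op 14 (dup): stack=[0,0] mem=[0,0,0,0]
After op 15 (pop): stack=[0] mem=[0,0,0,0]
After op 16 (STO M0): stack=[empty] mem=[0,0,0,0]
After op 17 (RCL M1): stack=[0] mem=[0,0,0,0]

Answer: [0]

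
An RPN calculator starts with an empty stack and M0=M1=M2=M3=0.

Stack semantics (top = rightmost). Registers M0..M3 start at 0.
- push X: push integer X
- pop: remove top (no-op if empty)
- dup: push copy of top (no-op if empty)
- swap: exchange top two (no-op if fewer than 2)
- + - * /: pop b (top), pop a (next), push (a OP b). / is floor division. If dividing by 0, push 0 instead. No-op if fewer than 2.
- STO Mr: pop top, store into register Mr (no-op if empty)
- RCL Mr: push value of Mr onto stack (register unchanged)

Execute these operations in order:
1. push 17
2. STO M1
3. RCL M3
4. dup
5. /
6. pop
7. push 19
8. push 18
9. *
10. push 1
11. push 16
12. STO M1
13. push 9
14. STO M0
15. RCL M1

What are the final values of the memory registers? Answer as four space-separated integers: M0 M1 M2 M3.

Answer: 9 16 0 0

Derivation:
After op 1 (push 17): stack=[17] mem=[0,0,0,0]
After op 2 (STO M1): stack=[empty] mem=[0,17,0,0]
After op 3 (RCL M3): stack=[0] mem=[0,17,0,0]
After op 4 (dup): stack=[0,0] mem=[0,17,0,0]
After op 5 (/): stack=[0] mem=[0,17,0,0]
After op 6 (pop): stack=[empty] mem=[0,17,0,0]
After op 7 (push 19): stack=[19] mem=[0,17,0,0]
After op 8 (push 18): stack=[19,18] mem=[0,17,0,0]
After op 9 (*): stack=[342] mem=[0,17,0,0]
After op 10 (push 1): stack=[342,1] mem=[0,17,0,0]
After op 11 (push 16): stack=[342,1,16] mem=[0,17,0,0]
After op 12 (STO M1): stack=[342,1] mem=[0,16,0,0]
After op 13 (push 9): stack=[342,1,9] mem=[0,16,0,0]
After op 14 (STO M0): stack=[342,1] mem=[9,16,0,0]
After op 15 (RCL M1): stack=[342,1,16] mem=[9,16,0,0]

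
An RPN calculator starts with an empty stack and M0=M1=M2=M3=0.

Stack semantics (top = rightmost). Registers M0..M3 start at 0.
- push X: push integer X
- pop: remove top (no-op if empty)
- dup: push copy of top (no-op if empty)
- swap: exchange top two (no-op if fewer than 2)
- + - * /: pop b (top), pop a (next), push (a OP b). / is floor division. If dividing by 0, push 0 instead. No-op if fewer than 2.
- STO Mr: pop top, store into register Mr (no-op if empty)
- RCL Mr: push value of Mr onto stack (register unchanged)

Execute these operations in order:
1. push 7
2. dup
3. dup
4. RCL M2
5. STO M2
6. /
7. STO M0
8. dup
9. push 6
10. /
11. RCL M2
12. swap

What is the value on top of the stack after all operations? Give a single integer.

Answer: 1

Derivation:
After op 1 (push 7): stack=[7] mem=[0,0,0,0]
After op 2 (dup): stack=[7,7] mem=[0,0,0,0]
After op 3 (dup): stack=[7,7,7] mem=[0,0,0,0]
After op 4 (RCL M2): stack=[7,7,7,0] mem=[0,0,0,0]
After op 5 (STO M2): stack=[7,7,7] mem=[0,0,0,0]
After op 6 (/): stack=[7,1] mem=[0,0,0,0]
After op 7 (STO M0): stack=[7] mem=[1,0,0,0]
After op 8 (dup): stack=[7,7] mem=[1,0,0,0]
After op 9 (push 6): stack=[7,7,6] mem=[1,0,0,0]
After op 10 (/): stack=[7,1] mem=[1,0,0,0]
After op 11 (RCL M2): stack=[7,1,0] mem=[1,0,0,0]
After op 12 (swap): stack=[7,0,1] mem=[1,0,0,0]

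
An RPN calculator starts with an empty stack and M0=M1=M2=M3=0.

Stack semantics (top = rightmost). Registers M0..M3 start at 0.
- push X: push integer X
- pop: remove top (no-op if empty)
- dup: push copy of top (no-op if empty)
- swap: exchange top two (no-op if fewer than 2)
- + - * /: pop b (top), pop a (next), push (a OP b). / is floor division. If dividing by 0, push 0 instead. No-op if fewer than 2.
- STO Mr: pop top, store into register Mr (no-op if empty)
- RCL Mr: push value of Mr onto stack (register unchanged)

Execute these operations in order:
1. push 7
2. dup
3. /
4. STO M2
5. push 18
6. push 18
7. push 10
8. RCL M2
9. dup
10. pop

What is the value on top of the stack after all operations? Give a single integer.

After op 1 (push 7): stack=[7] mem=[0,0,0,0]
After op 2 (dup): stack=[7,7] mem=[0,0,0,0]
After op 3 (/): stack=[1] mem=[0,0,0,0]
After op 4 (STO M2): stack=[empty] mem=[0,0,1,0]
After op 5 (push 18): stack=[18] mem=[0,0,1,0]
After op 6 (push 18): stack=[18,18] mem=[0,0,1,0]
After op 7 (push 10): stack=[18,18,10] mem=[0,0,1,0]
After op 8 (RCL M2): stack=[18,18,10,1] mem=[0,0,1,0]
After op 9 (dup): stack=[18,18,10,1,1] mem=[0,0,1,0]
After op 10 (pop): stack=[18,18,10,1] mem=[0,0,1,0]

Answer: 1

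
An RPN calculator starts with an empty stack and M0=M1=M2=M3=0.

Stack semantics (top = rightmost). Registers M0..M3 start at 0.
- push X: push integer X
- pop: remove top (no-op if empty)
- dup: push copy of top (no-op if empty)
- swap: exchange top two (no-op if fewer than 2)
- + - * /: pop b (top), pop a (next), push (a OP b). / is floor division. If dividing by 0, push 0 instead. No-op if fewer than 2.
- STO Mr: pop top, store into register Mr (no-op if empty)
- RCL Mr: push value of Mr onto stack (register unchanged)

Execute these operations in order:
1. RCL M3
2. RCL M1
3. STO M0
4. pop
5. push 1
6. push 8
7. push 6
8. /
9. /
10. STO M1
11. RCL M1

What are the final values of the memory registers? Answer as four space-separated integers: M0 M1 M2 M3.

Answer: 0 1 0 0

Derivation:
After op 1 (RCL M3): stack=[0] mem=[0,0,0,0]
After op 2 (RCL M1): stack=[0,0] mem=[0,0,0,0]
After op 3 (STO M0): stack=[0] mem=[0,0,0,0]
After op 4 (pop): stack=[empty] mem=[0,0,0,0]
After op 5 (push 1): stack=[1] mem=[0,0,0,0]
After op 6 (push 8): stack=[1,8] mem=[0,0,0,0]
After op 7 (push 6): stack=[1,8,6] mem=[0,0,0,0]
After op 8 (/): stack=[1,1] mem=[0,0,0,0]
After op 9 (/): stack=[1] mem=[0,0,0,0]
After op 10 (STO M1): stack=[empty] mem=[0,1,0,0]
After op 11 (RCL M1): stack=[1] mem=[0,1,0,0]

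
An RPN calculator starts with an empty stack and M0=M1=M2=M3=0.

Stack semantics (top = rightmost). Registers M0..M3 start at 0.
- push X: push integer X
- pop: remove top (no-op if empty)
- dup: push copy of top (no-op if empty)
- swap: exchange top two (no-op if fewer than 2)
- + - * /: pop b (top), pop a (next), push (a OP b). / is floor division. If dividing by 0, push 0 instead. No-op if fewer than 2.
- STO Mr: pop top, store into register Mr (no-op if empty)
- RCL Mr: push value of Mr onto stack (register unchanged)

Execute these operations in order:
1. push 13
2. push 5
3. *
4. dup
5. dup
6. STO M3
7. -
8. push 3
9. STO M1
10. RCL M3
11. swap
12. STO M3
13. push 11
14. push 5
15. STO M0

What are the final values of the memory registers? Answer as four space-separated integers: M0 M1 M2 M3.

Answer: 5 3 0 0

Derivation:
After op 1 (push 13): stack=[13] mem=[0,0,0,0]
After op 2 (push 5): stack=[13,5] mem=[0,0,0,0]
After op 3 (*): stack=[65] mem=[0,0,0,0]
After op 4 (dup): stack=[65,65] mem=[0,0,0,0]
After op 5 (dup): stack=[65,65,65] mem=[0,0,0,0]
After op 6 (STO M3): stack=[65,65] mem=[0,0,0,65]
After op 7 (-): stack=[0] mem=[0,0,0,65]
After op 8 (push 3): stack=[0,3] mem=[0,0,0,65]
After op 9 (STO M1): stack=[0] mem=[0,3,0,65]
After op 10 (RCL M3): stack=[0,65] mem=[0,3,0,65]
After op 11 (swap): stack=[65,0] mem=[0,3,0,65]
After op 12 (STO M3): stack=[65] mem=[0,3,0,0]
After op 13 (push 11): stack=[65,11] mem=[0,3,0,0]
After op 14 (push 5): stack=[65,11,5] mem=[0,3,0,0]
After op 15 (STO M0): stack=[65,11] mem=[5,3,0,0]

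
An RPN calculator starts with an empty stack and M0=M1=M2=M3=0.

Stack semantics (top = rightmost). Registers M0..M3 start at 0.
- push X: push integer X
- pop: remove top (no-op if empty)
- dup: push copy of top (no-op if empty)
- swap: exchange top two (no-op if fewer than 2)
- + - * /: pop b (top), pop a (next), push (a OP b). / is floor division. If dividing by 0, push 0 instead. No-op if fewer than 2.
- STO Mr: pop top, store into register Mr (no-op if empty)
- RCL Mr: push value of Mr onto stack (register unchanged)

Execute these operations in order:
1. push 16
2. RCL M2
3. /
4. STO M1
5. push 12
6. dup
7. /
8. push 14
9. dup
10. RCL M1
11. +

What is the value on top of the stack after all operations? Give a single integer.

After op 1 (push 16): stack=[16] mem=[0,0,0,0]
After op 2 (RCL M2): stack=[16,0] mem=[0,0,0,0]
After op 3 (/): stack=[0] mem=[0,0,0,0]
After op 4 (STO M1): stack=[empty] mem=[0,0,0,0]
After op 5 (push 12): stack=[12] mem=[0,0,0,0]
After op 6 (dup): stack=[12,12] mem=[0,0,0,0]
After op 7 (/): stack=[1] mem=[0,0,0,0]
After op 8 (push 14): stack=[1,14] mem=[0,0,0,0]
After op 9 (dup): stack=[1,14,14] mem=[0,0,0,0]
After op 10 (RCL M1): stack=[1,14,14,0] mem=[0,0,0,0]
After op 11 (+): stack=[1,14,14] mem=[0,0,0,0]

Answer: 14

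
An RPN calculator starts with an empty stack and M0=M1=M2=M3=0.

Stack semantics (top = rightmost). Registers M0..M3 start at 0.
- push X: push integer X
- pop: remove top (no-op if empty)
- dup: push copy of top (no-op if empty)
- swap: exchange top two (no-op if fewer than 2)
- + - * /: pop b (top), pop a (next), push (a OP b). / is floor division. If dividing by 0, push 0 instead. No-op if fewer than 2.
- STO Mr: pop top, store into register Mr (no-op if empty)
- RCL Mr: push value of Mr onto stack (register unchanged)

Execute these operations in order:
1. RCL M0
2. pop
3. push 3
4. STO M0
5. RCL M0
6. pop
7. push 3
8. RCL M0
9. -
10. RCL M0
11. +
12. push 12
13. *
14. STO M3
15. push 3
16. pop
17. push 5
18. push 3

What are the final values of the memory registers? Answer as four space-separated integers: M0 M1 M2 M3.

After op 1 (RCL M0): stack=[0] mem=[0,0,0,0]
After op 2 (pop): stack=[empty] mem=[0,0,0,0]
After op 3 (push 3): stack=[3] mem=[0,0,0,0]
After op 4 (STO M0): stack=[empty] mem=[3,0,0,0]
After op 5 (RCL M0): stack=[3] mem=[3,0,0,0]
After op 6 (pop): stack=[empty] mem=[3,0,0,0]
After op 7 (push 3): stack=[3] mem=[3,0,0,0]
After op 8 (RCL M0): stack=[3,3] mem=[3,0,0,0]
After op 9 (-): stack=[0] mem=[3,0,0,0]
After op 10 (RCL M0): stack=[0,3] mem=[3,0,0,0]
After op 11 (+): stack=[3] mem=[3,0,0,0]
After op 12 (push 12): stack=[3,12] mem=[3,0,0,0]
After op 13 (*): stack=[36] mem=[3,0,0,0]
After op 14 (STO M3): stack=[empty] mem=[3,0,0,36]
After op 15 (push 3): stack=[3] mem=[3,0,0,36]
After op 16 (pop): stack=[empty] mem=[3,0,0,36]
After op 17 (push 5): stack=[5] mem=[3,0,0,36]
After op 18 (push 3): stack=[5,3] mem=[3,0,0,36]

Answer: 3 0 0 36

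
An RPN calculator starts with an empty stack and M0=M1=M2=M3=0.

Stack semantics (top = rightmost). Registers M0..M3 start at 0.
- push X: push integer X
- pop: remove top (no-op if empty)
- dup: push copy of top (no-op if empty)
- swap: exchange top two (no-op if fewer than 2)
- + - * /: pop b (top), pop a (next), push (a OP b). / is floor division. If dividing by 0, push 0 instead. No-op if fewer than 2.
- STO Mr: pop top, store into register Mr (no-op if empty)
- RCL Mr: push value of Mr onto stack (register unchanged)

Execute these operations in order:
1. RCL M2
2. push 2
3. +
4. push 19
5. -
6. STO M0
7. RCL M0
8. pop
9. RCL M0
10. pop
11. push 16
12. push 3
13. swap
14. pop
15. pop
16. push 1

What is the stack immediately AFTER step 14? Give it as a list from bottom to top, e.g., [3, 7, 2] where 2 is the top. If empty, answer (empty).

After op 1 (RCL M2): stack=[0] mem=[0,0,0,0]
After op 2 (push 2): stack=[0,2] mem=[0,0,0,0]
After op 3 (+): stack=[2] mem=[0,0,0,0]
After op 4 (push 19): stack=[2,19] mem=[0,0,0,0]
After op 5 (-): stack=[-17] mem=[0,0,0,0]
After op 6 (STO M0): stack=[empty] mem=[-17,0,0,0]
After op 7 (RCL M0): stack=[-17] mem=[-17,0,0,0]
After op 8 (pop): stack=[empty] mem=[-17,0,0,0]
After op 9 (RCL M0): stack=[-17] mem=[-17,0,0,0]
After op 10 (pop): stack=[empty] mem=[-17,0,0,0]
After op 11 (push 16): stack=[16] mem=[-17,0,0,0]
After op 12 (push 3): stack=[16,3] mem=[-17,0,0,0]
After op 13 (swap): stack=[3,16] mem=[-17,0,0,0]
After op 14 (pop): stack=[3] mem=[-17,0,0,0]

[3]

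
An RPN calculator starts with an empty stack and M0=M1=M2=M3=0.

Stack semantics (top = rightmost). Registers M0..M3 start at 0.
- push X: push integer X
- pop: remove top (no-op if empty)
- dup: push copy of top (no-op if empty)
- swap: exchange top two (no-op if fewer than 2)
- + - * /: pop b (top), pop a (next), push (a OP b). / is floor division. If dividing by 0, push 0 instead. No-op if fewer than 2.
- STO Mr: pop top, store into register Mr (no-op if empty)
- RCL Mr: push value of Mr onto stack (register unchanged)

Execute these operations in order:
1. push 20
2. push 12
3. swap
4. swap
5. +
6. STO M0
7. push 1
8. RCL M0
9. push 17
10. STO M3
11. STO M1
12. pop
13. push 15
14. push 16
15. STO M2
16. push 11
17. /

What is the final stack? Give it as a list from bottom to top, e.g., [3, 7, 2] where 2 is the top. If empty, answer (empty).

After op 1 (push 20): stack=[20] mem=[0,0,0,0]
After op 2 (push 12): stack=[20,12] mem=[0,0,0,0]
After op 3 (swap): stack=[12,20] mem=[0,0,0,0]
After op 4 (swap): stack=[20,12] mem=[0,0,0,0]
After op 5 (+): stack=[32] mem=[0,0,0,0]
After op 6 (STO M0): stack=[empty] mem=[32,0,0,0]
After op 7 (push 1): stack=[1] mem=[32,0,0,0]
After op 8 (RCL M0): stack=[1,32] mem=[32,0,0,0]
After op 9 (push 17): stack=[1,32,17] mem=[32,0,0,0]
After op 10 (STO M3): stack=[1,32] mem=[32,0,0,17]
After op 11 (STO M1): stack=[1] mem=[32,32,0,17]
After op 12 (pop): stack=[empty] mem=[32,32,0,17]
After op 13 (push 15): stack=[15] mem=[32,32,0,17]
After op 14 (push 16): stack=[15,16] mem=[32,32,0,17]
After op 15 (STO M2): stack=[15] mem=[32,32,16,17]
After op 16 (push 11): stack=[15,11] mem=[32,32,16,17]
After op 17 (/): stack=[1] mem=[32,32,16,17]

Answer: [1]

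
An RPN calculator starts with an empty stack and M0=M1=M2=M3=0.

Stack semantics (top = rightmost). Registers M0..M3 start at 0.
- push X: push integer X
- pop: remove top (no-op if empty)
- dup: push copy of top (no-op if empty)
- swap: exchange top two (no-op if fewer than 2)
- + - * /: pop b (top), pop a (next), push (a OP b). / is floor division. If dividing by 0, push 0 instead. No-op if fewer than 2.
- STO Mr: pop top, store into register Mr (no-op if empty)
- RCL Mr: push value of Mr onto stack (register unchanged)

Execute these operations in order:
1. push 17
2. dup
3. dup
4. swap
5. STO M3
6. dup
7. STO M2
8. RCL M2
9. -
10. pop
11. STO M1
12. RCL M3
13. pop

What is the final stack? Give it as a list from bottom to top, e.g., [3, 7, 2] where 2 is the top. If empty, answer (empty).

After op 1 (push 17): stack=[17] mem=[0,0,0,0]
After op 2 (dup): stack=[17,17] mem=[0,0,0,0]
After op 3 (dup): stack=[17,17,17] mem=[0,0,0,0]
After op 4 (swap): stack=[17,17,17] mem=[0,0,0,0]
After op 5 (STO M3): stack=[17,17] mem=[0,0,0,17]
After op 6 (dup): stack=[17,17,17] mem=[0,0,0,17]
After op 7 (STO M2): stack=[17,17] mem=[0,0,17,17]
After op 8 (RCL M2): stack=[17,17,17] mem=[0,0,17,17]
After op 9 (-): stack=[17,0] mem=[0,0,17,17]
After op 10 (pop): stack=[17] mem=[0,0,17,17]
After op 11 (STO M1): stack=[empty] mem=[0,17,17,17]
After op 12 (RCL M3): stack=[17] mem=[0,17,17,17]
After op 13 (pop): stack=[empty] mem=[0,17,17,17]

Answer: (empty)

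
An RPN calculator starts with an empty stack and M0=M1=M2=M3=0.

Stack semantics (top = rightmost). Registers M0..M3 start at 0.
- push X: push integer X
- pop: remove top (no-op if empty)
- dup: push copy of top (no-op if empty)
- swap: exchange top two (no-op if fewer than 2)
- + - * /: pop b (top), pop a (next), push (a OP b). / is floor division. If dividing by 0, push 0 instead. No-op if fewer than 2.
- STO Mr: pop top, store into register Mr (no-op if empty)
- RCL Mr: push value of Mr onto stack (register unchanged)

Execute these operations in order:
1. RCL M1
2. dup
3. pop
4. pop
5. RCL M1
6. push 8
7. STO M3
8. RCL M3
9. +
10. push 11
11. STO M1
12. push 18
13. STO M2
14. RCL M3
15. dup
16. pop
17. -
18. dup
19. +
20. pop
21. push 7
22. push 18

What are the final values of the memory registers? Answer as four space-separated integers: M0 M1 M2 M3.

Answer: 0 11 18 8

Derivation:
After op 1 (RCL M1): stack=[0] mem=[0,0,0,0]
After op 2 (dup): stack=[0,0] mem=[0,0,0,0]
After op 3 (pop): stack=[0] mem=[0,0,0,0]
After op 4 (pop): stack=[empty] mem=[0,0,0,0]
After op 5 (RCL M1): stack=[0] mem=[0,0,0,0]
After op 6 (push 8): stack=[0,8] mem=[0,0,0,0]
After op 7 (STO M3): stack=[0] mem=[0,0,0,8]
After op 8 (RCL M3): stack=[0,8] mem=[0,0,0,8]
After op 9 (+): stack=[8] mem=[0,0,0,8]
After op 10 (push 11): stack=[8,11] mem=[0,0,0,8]
After op 11 (STO M1): stack=[8] mem=[0,11,0,8]
After op 12 (push 18): stack=[8,18] mem=[0,11,0,8]
After op 13 (STO M2): stack=[8] mem=[0,11,18,8]
After op 14 (RCL M3): stack=[8,8] mem=[0,11,18,8]
After op 15 (dup): stack=[8,8,8] mem=[0,11,18,8]
After op 16 (pop): stack=[8,8] mem=[0,11,18,8]
After op 17 (-): stack=[0] mem=[0,11,18,8]
After op 18 (dup): stack=[0,0] mem=[0,11,18,8]
After op 19 (+): stack=[0] mem=[0,11,18,8]
After op 20 (pop): stack=[empty] mem=[0,11,18,8]
After op 21 (push 7): stack=[7] mem=[0,11,18,8]
After op 22 (push 18): stack=[7,18] mem=[0,11,18,8]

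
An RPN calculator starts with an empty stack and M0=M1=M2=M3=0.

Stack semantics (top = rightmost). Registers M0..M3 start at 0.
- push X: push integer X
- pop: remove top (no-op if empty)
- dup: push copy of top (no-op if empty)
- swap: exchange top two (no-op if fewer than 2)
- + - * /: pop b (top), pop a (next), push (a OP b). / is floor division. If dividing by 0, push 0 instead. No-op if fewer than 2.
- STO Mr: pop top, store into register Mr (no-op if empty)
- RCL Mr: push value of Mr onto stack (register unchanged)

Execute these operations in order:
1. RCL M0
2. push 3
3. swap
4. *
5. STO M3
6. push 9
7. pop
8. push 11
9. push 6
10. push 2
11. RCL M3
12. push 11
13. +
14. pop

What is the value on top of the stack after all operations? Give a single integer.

Answer: 2

Derivation:
After op 1 (RCL M0): stack=[0] mem=[0,0,0,0]
After op 2 (push 3): stack=[0,3] mem=[0,0,0,0]
After op 3 (swap): stack=[3,0] mem=[0,0,0,0]
After op 4 (*): stack=[0] mem=[0,0,0,0]
After op 5 (STO M3): stack=[empty] mem=[0,0,0,0]
After op 6 (push 9): stack=[9] mem=[0,0,0,0]
After op 7 (pop): stack=[empty] mem=[0,0,0,0]
After op 8 (push 11): stack=[11] mem=[0,0,0,0]
After op 9 (push 6): stack=[11,6] mem=[0,0,0,0]
After op 10 (push 2): stack=[11,6,2] mem=[0,0,0,0]
After op 11 (RCL M3): stack=[11,6,2,0] mem=[0,0,0,0]
After op 12 (push 11): stack=[11,6,2,0,11] mem=[0,0,0,0]
After op 13 (+): stack=[11,6,2,11] mem=[0,0,0,0]
After op 14 (pop): stack=[11,6,2] mem=[0,0,0,0]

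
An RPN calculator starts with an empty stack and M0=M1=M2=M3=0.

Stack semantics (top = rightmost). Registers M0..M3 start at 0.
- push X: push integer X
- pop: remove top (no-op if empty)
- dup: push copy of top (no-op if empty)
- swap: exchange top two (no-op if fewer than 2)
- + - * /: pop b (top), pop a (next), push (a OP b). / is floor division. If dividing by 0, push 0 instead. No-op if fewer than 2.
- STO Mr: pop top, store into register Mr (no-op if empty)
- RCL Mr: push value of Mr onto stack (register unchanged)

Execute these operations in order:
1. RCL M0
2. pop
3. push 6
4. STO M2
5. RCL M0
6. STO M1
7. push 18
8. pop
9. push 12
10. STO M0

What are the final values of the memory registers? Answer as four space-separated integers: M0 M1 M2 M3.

After op 1 (RCL M0): stack=[0] mem=[0,0,0,0]
After op 2 (pop): stack=[empty] mem=[0,0,0,0]
After op 3 (push 6): stack=[6] mem=[0,0,0,0]
After op 4 (STO M2): stack=[empty] mem=[0,0,6,0]
After op 5 (RCL M0): stack=[0] mem=[0,0,6,0]
After op 6 (STO M1): stack=[empty] mem=[0,0,6,0]
After op 7 (push 18): stack=[18] mem=[0,0,6,0]
After op 8 (pop): stack=[empty] mem=[0,0,6,0]
After op 9 (push 12): stack=[12] mem=[0,0,6,0]
After op 10 (STO M0): stack=[empty] mem=[12,0,6,0]

Answer: 12 0 6 0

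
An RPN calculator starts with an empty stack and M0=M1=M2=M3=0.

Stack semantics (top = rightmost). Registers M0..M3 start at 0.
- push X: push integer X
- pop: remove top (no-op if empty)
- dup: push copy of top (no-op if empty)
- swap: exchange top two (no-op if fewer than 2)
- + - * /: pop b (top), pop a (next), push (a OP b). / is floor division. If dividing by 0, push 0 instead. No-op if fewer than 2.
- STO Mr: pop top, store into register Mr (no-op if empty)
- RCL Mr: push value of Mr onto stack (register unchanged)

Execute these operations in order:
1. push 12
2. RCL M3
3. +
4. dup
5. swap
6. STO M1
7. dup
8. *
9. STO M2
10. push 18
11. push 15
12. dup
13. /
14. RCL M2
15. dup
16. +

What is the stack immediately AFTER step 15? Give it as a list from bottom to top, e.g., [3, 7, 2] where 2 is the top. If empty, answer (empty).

After op 1 (push 12): stack=[12] mem=[0,0,0,0]
After op 2 (RCL M3): stack=[12,0] mem=[0,0,0,0]
After op 3 (+): stack=[12] mem=[0,0,0,0]
After op 4 (dup): stack=[12,12] mem=[0,0,0,0]
After op 5 (swap): stack=[12,12] mem=[0,0,0,0]
After op 6 (STO M1): stack=[12] mem=[0,12,0,0]
After op 7 (dup): stack=[12,12] mem=[0,12,0,0]
After op 8 (*): stack=[144] mem=[0,12,0,0]
After op 9 (STO M2): stack=[empty] mem=[0,12,144,0]
After op 10 (push 18): stack=[18] mem=[0,12,144,0]
After op 11 (push 15): stack=[18,15] mem=[0,12,144,0]
After op 12 (dup): stack=[18,15,15] mem=[0,12,144,0]
After op 13 (/): stack=[18,1] mem=[0,12,144,0]
After op 14 (RCL M2): stack=[18,1,144] mem=[0,12,144,0]
After op 15 (dup): stack=[18,1,144,144] mem=[0,12,144,0]

[18, 1, 144, 144]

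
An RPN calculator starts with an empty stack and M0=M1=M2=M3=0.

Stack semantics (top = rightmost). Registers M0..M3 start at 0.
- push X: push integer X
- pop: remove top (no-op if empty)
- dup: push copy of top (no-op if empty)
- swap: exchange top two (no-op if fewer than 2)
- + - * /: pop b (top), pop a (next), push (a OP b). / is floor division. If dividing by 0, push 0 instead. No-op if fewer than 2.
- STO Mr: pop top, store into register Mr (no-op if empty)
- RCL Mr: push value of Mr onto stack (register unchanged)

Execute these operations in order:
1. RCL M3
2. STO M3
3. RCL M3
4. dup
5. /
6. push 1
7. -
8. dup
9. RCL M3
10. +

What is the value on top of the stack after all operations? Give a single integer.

Answer: -1

Derivation:
After op 1 (RCL M3): stack=[0] mem=[0,0,0,0]
After op 2 (STO M3): stack=[empty] mem=[0,0,0,0]
After op 3 (RCL M3): stack=[0] mem=[0,0,0,0]
After op 4 (dup): stack=[0,0] mem=[0,0,0,0]
After op 5 (/): stack=[0] mem=[0,0,0,0]
After op 6 (push 1): stack=[0,1] mem=[0,0,0,0]
After op 7 (-): stack=[-1] mem=[0,0,0,0]
After op 8 (dup): stack=[-1,-1] mem=[0,0,0,0]
After op 9 (RCL M3): stack=[-1,-1,0] mem=[0,0,0,0]
After op 10 (+): stack=[-1,-1] mem=[0,0,0,0]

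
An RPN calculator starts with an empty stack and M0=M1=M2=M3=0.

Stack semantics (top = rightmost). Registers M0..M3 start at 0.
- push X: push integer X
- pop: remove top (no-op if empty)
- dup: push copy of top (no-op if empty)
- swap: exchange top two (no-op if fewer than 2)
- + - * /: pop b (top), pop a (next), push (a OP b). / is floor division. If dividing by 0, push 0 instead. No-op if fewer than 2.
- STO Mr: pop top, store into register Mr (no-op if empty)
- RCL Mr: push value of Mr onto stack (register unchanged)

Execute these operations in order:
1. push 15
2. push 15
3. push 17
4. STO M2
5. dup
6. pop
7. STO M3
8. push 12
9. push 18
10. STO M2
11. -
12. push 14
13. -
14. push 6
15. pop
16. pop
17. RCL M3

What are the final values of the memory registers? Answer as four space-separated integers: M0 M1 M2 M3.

Answer: 0 0 18 15

Derivation:
After op 1 (push 15): stack=[15] mem=[0,0,0,0]
After op 2 (push 15): stack=[15,15] mem=[0,0,0,0]
After op 3 (push 17): stack=[15,15,17] mem=[0,0,0,0]
After op 4 (STO M2): stack=[15,15] mem=[0,0,17,0]
After op 5 (dup): stack=[15,15,15] mem=[0,0,17,0]
After op 6 (pop): stack=[15,15] mem=[0,0,17,0]
After op 7 (STO M3): stack=[15] mem=[0,0,17,15]
After op 8 (push 12): stack=[15,12] mem=[0,0,17,15]
After op 9 (push 18): stack=[15,12,18] mem=[0,0,17,15]
After op 10 (STO M2): stack=[15,12] mem=[0,0,18,15]
After op 11 (-): stack=[3] mem=[0,0,18,15]
After op 12 (push 14): stack=[3,14] mem=[0,0,18,15]
After op 13 (-): stack=[-11] mem=[0,0,18,15]
After op 14 (push 6): stack=[-11,6] mem=[0,0,18,15]
After op 15 (pop): stack=[-11] mem=[0,0,18,15]
After op 16 (pop): stack=[empty] mem=[0,0,18,15]
After op 17 (RCL M3): stack=[15] mem=[0,0,18,15]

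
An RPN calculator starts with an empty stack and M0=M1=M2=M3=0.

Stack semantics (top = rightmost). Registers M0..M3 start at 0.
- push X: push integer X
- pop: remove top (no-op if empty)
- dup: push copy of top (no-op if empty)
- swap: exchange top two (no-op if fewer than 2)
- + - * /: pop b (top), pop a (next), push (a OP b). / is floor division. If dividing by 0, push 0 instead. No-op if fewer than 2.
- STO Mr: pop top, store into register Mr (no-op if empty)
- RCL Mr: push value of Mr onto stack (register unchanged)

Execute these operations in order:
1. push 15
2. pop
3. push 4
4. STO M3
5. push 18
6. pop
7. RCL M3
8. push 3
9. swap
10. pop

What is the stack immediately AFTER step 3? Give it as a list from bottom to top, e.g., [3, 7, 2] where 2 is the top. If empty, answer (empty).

After op 1 (push 15): stack=[15] mem=[0,0,0,0]
After op 2 (pop): stack=[empty] mem=[0,0,0,0]
After op 3 (push 4): stack=[4] mem=[0,0,0,0]

[4]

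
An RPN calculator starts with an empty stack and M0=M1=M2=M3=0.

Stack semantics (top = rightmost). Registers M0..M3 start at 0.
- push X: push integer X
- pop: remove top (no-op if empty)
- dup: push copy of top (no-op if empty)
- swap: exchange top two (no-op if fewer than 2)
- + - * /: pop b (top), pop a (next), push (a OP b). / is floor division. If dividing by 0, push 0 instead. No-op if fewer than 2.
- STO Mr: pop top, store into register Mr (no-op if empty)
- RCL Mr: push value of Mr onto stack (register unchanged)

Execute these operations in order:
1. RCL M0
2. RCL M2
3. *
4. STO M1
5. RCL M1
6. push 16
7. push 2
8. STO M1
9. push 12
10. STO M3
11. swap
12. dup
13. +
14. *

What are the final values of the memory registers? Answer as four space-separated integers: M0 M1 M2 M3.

Answer: 0 2 0 12

Derivation:
After op 1 (RCL M0): stack=[0] mem=[0,0,0,0]
After op 2 (RCL M2): stack=[0,0] mem=[0,0,0,0]
After op 3 (*): stack=[0] mem=[0,0,0,0]
After op 4 (STO M1): stack=[empty] mem=[0,0,0,0]
After op 5 (RCL M1): stack=[0] mem=[0,0,0,0]
After op 6 (push 16): stack=[0,16] mem=[0,0,0,0]
After op 7 (push 2): stack=[0,16,2] mem=[0,0,0,0]
After op 8 (STO M1): stack=[0,16] mem=[0,2,0,0]
After op 9 (push 12): stack=[0,16,12] mem=[0,2,0,0]
After op 10 (STO M3): stack=[0,16] mem=[0,2,0,12]
After op 11 (swap): stack=[16,0] mem=[0,2,0,12]
After op 12 (dup): stack=[16,0,0] mem=[0,2,0,12]
After op 13 (+): stack=[16,0] mem=[0,2,0,12]
After op 14 (*): stack=[0] mem=[0,2,0,12]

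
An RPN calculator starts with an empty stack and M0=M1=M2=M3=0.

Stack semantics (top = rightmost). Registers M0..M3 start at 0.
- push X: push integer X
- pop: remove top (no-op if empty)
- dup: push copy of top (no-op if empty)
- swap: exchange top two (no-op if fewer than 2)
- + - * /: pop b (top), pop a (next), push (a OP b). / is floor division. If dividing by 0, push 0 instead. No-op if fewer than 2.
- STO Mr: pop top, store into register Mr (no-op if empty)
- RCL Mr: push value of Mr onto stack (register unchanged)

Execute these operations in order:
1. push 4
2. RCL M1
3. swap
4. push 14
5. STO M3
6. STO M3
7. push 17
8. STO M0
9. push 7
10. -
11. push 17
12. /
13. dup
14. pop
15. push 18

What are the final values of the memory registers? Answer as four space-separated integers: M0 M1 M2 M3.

After op 1 (push 4): stack=[4] mem=[0,0,0,0]
After op 2 (RCL M1): stack=[4,0] mem=[0,0,0,0]
After op 3 (swap): stack=[0,4] mem=[0,0,0,0]
After op 4 (push 14): stack=[0,4,14] mem=[0,0,0,0]
After op 5 (STO M3): stack=[0,4] mem=[0,0,0,14]
After op 6 (STO M3): stack=[0] mem=[0,0,0,4]
After op 7 (push 17): stack=[0,17] mem=[0,0,0,4]
After op 8 (STO M0): stack=[0] mem=[17,0,0,4]
After op 9 (push 7): stack=[0,7] mem=[17,0,0,4]
After op 10 (-): stack=[-7] mem=[17,0,0,4]
After op 11 (push 17): stack=[-7,17] mem=[17,0,0,4]
After op 12 (/): stack=[-1] mem=[17,0,0,4]
After op 13 (dup): stack=[-1,-1] mem=[17,0,0,4]
After op 14 (pop): stack=[-1] mem=[17,0,0,4]
After op 15 (push 18): stack=[-1,18] mem=[17,0,0,4]

Answer: 17 0 0 4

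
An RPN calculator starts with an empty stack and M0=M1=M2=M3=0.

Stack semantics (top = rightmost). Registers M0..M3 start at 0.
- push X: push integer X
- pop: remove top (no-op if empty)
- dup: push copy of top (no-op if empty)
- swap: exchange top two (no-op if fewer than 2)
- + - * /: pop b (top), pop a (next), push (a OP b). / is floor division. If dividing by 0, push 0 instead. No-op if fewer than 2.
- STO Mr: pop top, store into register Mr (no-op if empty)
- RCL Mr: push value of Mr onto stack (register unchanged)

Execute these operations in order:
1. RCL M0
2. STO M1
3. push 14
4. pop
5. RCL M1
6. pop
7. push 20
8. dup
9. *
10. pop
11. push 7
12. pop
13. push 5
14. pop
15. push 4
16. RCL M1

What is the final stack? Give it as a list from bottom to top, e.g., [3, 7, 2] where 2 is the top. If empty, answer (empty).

After op 1 (RCL M0): stack=[0] mem=[0,0,0,0]
After op 2 (STO M1): stack=[empty] mem=[0,0,0,0]
After op 3 (push 14): stack=[14] mem=[0,0,0,0]
After op 4 (pop): stack=[empty] mem=[0,0,0,0]
After op 5 (RCL M1): stack=[0] mem=[0,0,0,0]
After op 6 (pop): stack=[empty] mem=[0,0,0,0]
After op 7 (push 20): stack=[20] mem=[0,0,0,0]
After op 8 (dup): stack=[20,20] mem=[0,0,0,0]
After op 9 (*): stack=[400] mem=[0,0,0,0]
After op 10 (pop): stack=[empty] mem=[0,0,0,0]
After op 11 (push 7): stack=[7] mem=[0,0,0,0]
After op 12 (pop): stack=[empty] mem=[0,0,0,0]
After op 13 (push 5): stack=[5] mem=[0,0,0,0]
After op 14 (pop): stack=[empty] mem=[0,0,0,0]
After op 15 (push 4): stack=[4] mem=[0,0,0,0]
After op 16 (RCL M1): stack=[4,0] mem=[0,0,0,0]

Answer: [4, 0]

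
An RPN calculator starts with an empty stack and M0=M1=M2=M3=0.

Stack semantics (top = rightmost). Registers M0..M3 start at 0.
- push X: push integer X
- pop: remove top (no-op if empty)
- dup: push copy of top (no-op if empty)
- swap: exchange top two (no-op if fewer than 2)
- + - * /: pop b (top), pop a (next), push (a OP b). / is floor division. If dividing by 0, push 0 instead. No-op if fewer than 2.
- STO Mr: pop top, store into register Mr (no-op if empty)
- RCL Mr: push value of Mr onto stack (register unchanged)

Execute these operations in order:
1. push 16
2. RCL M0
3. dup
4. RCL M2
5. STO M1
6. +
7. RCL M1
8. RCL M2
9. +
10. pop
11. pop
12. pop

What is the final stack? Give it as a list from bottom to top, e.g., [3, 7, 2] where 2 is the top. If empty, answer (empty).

After op 1 (push 16): stack=[16] mem=[0,0,0,0]
After op 2 (RCL M0): stack=[16,0] mem=[0,0,0,0]
After op 3 (dup): stack=[16,0,0] mem=[0,0,0,0]
After op 4 (RCL M2): stack=[16,0,0,0] mem=[0,0,0,0]
After op 5 (STO M1): stack=[16,0,0] mem=[0,0,0,0]
After op 6 (+): stack=[16,0] mem=[0,0,0,0]
After op 7 (RCL M1): stack=[16,0,0] mem=[0,0,0,0]
After op 8 (RCL M2): stack=[16,0,0,0] mem=[0,0,0,0]
After op 9 (+): stack=[16,0,0] mem=[0,0,0,0]
After op 10 (pop): stack=[16,0] mem=[0,0,0,0]
After op 11 (pop): stack=[16] mem=[0,0,0,0]
After op 12 (pop): stack=[empty] mem=[0,0,0,0]

Answer: (empty)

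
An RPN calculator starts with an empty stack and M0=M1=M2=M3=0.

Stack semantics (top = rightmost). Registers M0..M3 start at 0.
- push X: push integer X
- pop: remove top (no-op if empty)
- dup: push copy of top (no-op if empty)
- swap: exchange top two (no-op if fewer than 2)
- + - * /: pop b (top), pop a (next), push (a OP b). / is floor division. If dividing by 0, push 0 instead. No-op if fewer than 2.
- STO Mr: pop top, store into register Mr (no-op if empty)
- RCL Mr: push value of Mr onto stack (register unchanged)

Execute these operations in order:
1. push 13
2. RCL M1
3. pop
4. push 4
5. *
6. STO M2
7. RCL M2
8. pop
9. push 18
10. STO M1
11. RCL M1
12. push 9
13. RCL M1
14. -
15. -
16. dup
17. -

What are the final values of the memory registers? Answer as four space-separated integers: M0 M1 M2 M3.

After op 1 (push 13): stack=[13] mem=[0,0,0,0]
After op 2 (RCL M1): stack=[13,0] mem=[0,0,0,0]
After op 3 (pop): stack=[13] mem=[0,0,0,0]
After op 4 (push 4): stack=[13,4] mem=[0,0,0,0]
After op 5 (*): stack=[52] mem=[0,0,0,0]
After op 6 (STO M2): stack=[empty] mem=[0,0,52,0]
After op 7 (RCL M2): stack=[52] mem=[0,0,52,0]
After op 8 (pop): stack=[empty] mem=[0,0,52,0]
After op 9 (push 18): stack=[18] mem=[0,0,52,0]
After op 10 (STO M1): stack=[empty] mem=[0,18,52,0]
After op 11 (RCL M1): stack=[18] mem=[0,18,52,0]
After op 12 (push 9): stack=[18,9] mem=[0,18,52,0]
After op 13 (RCL M1): stack=[18,9,18] mem=[0,18,52,0]
After op 14 (-): stack=[18,-9] mem=[0,18,52,0]
After op 15 (-): stack=[27] mem=[0,18,52,0]
After op 16 (dup): stack=[27,27] mem=[0,18,52,0]
After op 17 (-): stack=[0] mem=[0,18,52,0]

Answer: 0 18 52 0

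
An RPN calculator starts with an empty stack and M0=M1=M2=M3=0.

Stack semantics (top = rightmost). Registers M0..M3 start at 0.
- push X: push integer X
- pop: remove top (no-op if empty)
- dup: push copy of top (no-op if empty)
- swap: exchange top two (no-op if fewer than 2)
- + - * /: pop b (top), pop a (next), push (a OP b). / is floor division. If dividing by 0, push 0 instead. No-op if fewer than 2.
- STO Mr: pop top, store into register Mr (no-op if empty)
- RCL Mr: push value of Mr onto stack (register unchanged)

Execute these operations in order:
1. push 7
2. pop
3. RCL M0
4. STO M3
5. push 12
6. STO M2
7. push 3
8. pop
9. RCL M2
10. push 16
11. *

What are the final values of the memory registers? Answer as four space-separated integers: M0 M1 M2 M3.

Answer: 0 0 12 0

Derivation:
After op 1 (push 7): stack=[7] mem=[0,0,0,0]
After op 2 (pop): stack=[empty] mem=[0,0,0,0]
After op 3 (RCL M0): stack=[0] mem=[0,0,0,0]
After op 4 (STO M3): stack=[empty] mem=[0,0,0,0]
After op 5 (push 12): stack=[12] mem=[0,0,0,0]
After op 6 (STO M2): stack=[empty] mem=[0,0,12,0]
After op 7 (push 3): stack=[3] mem=[0,0,12,0]
After op 8 (pop): stack=[empty] mem=[0,0,12,0]
After op 9 (RCL M2): stack=[12] mem=[0,0,12,0]
After op 10 (push 16): stack=[12,16] mem=[0,0,12,0]
After op 11 (*): stack=[192] mem=[0,0,12,0]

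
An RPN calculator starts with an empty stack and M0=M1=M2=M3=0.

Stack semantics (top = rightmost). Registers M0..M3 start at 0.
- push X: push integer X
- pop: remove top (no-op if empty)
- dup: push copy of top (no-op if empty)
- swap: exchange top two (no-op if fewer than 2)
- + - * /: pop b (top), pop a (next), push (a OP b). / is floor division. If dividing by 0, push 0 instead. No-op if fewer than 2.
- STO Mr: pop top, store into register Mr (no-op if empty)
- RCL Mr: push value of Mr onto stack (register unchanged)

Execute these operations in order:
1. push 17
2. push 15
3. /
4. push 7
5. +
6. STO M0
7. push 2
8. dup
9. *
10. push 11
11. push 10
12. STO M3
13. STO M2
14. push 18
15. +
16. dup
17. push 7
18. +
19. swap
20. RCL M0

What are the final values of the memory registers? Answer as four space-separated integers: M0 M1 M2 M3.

Answer: 8 0 11 10

Derivation:
After op 1 (push 17): stack=[17] mem=[0,0,0,0]
After op 2 (push 15): stack=[17,15] mem=[0,0,0,0]
After op 3 (/): stack=[1] mem=[0,0,0,0]
After op 4 (push 7): stack=[1,7] mem=[0,0,0,0]
After op 5 (+): stack=[8] mem=[0,0,0,0]
After op 6 (STO M0): stack=[empty] mem=[8,0,0,0]
After op 7 (push 2): stack=[2] mem=[8,0,0,0]
After op 8 (dup): stack=[2,2] mem=[8,0,0,0]
After op 9 (*): stack=[4] mem=[8,0,0,0]
After op 10 (push 11): stack=[4,11] mem=[8,0,0,0]
After op 11 (push 10): stack=[4,11,10] mem=[8,0,0,0]
After op 12 (STO M3): stack=[4,11] mem=[8,0,0,10]
After op 13 (STO M2): stack=[4] mem=[8,0,11,10]
After op 14 (push 18): stack=[4,18] mem=[8,0,11,10]
After op 15 (+): stack=[22] mem=[8,0,11,10]
After op 16 (dup): stack=[22,22] mem=[8,0,11,10]
After op 17 (push 7): stack=[22,22,7] mem=[8,0,11,10]
After op 18 (+): stack=[22,29] mem=[8,0,11,10]
After op 19 (swap): stack=[29,22] mem=[8,0,11,10]
After op 20 (RCL M0): stack=[29,22,8] mem=[8,0,11,10]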